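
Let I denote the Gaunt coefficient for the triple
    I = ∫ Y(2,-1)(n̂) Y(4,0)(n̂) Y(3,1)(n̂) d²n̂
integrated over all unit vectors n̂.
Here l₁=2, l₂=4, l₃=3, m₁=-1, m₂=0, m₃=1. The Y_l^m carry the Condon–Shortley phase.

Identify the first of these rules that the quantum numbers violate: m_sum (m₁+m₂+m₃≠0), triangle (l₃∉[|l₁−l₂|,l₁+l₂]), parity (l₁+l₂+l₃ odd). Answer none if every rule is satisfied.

m₁+m₂+m₃ = -1 + 0 + 1 = 0  ✓
triangle: |2−4|=2 ≤ l₃=3 ≤ 2+4=6  ✓
parity: l₁+l₂+l₃ = 9 is odd  ✗

parity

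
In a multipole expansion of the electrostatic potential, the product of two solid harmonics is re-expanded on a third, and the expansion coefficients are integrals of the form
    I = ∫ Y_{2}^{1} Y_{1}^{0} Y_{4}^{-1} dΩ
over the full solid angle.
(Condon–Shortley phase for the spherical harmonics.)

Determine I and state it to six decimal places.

triangle: need 1≤l₃≤3, have 4; I=0

0.000000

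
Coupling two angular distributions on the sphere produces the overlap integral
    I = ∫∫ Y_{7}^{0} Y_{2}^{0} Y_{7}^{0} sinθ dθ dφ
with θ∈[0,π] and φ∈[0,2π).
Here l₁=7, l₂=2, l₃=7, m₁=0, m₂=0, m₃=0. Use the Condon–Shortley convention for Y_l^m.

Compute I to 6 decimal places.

0.159836

Rules hold: Σm=0, L=16 even, 5≤7≤9.
N = 15·5·15 = 1125
Δ = 2!·12!·2!/17! = 1/185640
Racah Σ t=0..2: t=0:+1/2419200 t=1:−1/518400 t=2:+1/2419200 = -1/907200
⇒ 3j(7 2 7; 0 0 0)² = 56/3315, sgn +1
(m-triple is (0,0,0) — same symbol as above.)
4πI² = N·(3j₀)²·(3jₘ)² = 15680/48841
I = +1·√(0.321042/4π) = 0.15983645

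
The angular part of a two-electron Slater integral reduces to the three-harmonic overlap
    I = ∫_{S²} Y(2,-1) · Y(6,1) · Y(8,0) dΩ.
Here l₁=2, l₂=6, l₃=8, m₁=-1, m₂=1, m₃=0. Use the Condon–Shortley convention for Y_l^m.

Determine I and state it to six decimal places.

Rules hold: Σm=0, L=16 even, 4≤8≤8.
N = 5·13·17 = 1105
Δ = 0!·4!·12!/17! = 1/30940
Racah Σ t=0..0: t=0:+1/2073600 = 1/2073600
⇒ 3j(2 6 8; 0 0 0)² = 28/1105, sgn +1
Racah Σ t=0..0: t=0:+1/3628800 = 1/3628800
⇒ 3j(2 6 8; -1 1 0)² = 16/1105, sgn +1
4πI² = N·(3j₀)²·(3jₘ)² = 448/1105
I = +1·√(0.40543/4π) = 0.17961927

0.179619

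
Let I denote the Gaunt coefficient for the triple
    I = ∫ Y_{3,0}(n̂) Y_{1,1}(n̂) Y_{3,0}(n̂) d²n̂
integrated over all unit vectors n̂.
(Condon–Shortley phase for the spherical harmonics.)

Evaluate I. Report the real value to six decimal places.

0.000000

Σmᵢ = 1 ≠ 0, so the φ-integral vanishes; I = 0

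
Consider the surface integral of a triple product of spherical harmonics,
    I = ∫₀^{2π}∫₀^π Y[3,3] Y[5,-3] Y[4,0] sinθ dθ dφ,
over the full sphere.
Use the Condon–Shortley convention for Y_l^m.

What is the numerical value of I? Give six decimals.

Checks pass: Σm=0; 12 even; l₃=4∈[2,8].
(2·3+1)(2·5+1)(2·4+1) = 693
Δ: 4! 2! 6! / 13! → 1/180180
sum: t=1:−1/576 t=2:+1/144 t=3:−1/576 = 1/288
3j²(3 5 4; 0 0 0) = Δ·Π!·Σ² = 20/1001  (sign +1)
sum: t=0:+1/2304 = 1/2304
3j²(3 5 4; 3 -3 0) = Δ·Π!·Σ² = 5/143  (sign +1)
combine: 4πI² = 693·20/1001·5/143 = 900/1859
take √, sign +1: I = 0.19628026

0.196280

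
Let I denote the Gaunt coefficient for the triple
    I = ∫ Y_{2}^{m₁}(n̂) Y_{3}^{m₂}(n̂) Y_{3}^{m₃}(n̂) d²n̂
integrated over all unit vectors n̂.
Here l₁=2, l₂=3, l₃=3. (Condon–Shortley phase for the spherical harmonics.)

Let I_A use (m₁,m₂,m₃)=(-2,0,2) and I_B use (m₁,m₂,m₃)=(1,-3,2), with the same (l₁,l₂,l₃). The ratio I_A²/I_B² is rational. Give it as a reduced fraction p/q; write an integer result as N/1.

4/5

l's match ⇒ only the (l;m) 3-j factors differ between A and B.
A: triangle coeff Δ(2,3,3) = 1/3780; Σ_t [2,2]: t=2:+1/24 = 1/24; (3j)²=1/21 [(2 3 3; -2 0 2)], sign=-1
B: triangle coeff Δ(2,3,3) = 1/3780; Σ_t [0,0]: t=0:+1/48 = 1/48; (3j)²=5/84 [(2 3 3; 1 -3 2)], sign=-1
I_A²/I_B² = (1/21)/(5/84) = 4/5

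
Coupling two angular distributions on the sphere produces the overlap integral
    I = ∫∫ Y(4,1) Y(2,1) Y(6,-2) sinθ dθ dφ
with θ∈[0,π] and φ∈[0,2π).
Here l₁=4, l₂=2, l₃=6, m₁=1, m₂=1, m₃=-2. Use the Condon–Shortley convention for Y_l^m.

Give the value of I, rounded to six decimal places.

Rules hold: Σm=0, L=12 even, 2≤6≤6.
N = 9·5·13 = 585
Δ = 0!·8!·4!/13! = 1/6435
Racah Σ t=0..0: t=0:+1/2304 = 1/2304
⇒ 3j(4 2 6; 0 0 0)² = 5/143, sgn +1
Racah Σ t=0..0: t=0:+1/4320 = 1/4320
⇒ 3j(4 2 6; 1 1 -2)² = 224/6435, sgn +1
4πI² = N·(3j₀)²·(3jₘ)² = 1120/1573
I = +1·√(0.712015/4π) = 0.23803440

0.238034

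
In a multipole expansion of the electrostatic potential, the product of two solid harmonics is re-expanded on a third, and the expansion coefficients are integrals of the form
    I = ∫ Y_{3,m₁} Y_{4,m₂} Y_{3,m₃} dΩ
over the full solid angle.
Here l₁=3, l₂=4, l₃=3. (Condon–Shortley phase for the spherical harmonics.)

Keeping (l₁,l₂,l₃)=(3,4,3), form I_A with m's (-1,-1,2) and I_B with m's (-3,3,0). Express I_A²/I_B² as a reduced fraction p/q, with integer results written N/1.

32/63

l's match ⇒ only the (l;m) 3-j factors differ between A and B.
A: triangle coeff Δ(3,4,3) = 1/34650; Σ_t [2,3]: t=2:+1/48 t=3:−1/144 = 1/72; (3j)²=16/693 [(3 4 3; -1 -1 2)], sign=-1
B: triangle coeff Δ(3,4,3) = 1/34650; Σ_t [4,4]: t=4:+1/288 = 1/288; (3j)²=1/22 [(3 4 3; -3 3 0)], sign=-1
I_A²/I_B² = (16/693)/(1/22) = 32/63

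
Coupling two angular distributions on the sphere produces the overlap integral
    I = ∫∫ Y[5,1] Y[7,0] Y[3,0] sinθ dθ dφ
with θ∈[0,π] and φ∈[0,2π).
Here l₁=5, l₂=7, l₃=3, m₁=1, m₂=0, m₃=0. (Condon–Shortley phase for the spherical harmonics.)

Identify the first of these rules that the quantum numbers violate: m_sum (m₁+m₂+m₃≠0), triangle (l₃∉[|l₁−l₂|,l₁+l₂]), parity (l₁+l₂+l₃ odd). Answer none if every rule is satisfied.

m₁+m₂+m₃ = 1 + 0 + 0 = 1  ✗
triangle: |5−7|=2 ≤ l₃=3 ≤ 5+7=12
parity: l₁+l₂+l₃ = 15 is odd

m_sum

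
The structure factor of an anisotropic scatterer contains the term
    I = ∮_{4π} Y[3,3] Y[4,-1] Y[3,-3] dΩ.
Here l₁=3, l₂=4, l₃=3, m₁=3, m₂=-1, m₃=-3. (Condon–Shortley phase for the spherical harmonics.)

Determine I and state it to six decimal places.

m-sum = 3 − 1 − 3 = -1 ≠ 0 ⇒ I = 0

0.000000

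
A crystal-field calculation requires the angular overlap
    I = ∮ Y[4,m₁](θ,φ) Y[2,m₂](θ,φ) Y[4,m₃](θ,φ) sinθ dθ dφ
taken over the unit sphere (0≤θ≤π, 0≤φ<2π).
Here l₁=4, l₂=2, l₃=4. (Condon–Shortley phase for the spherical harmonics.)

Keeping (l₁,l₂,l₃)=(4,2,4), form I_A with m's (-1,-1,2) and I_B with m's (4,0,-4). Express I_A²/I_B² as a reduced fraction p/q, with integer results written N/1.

243/784

Shared (l₁,l₂,l₃)=(4,2,4): N and (l;000)² cancel in I_A²/I_B².
A: Δ = 2!·6!·2!/11! = 1/13860; Racah Σ t=0..1: t=0:+1/240 t=1:−1/96 = -1/160; ⇒ 3j(4 2 4; -1 -1 2)² = 27/1540, sgn -1
B: Δ = 2!·6!·2!/11! = 1/13860; Racah Σ t=0..0: t=0:+1/2880 = 1/2880; ⇒ 3j(4 2 4; 4 0 -4)² = 28/495, sgn +1
I_A²/I_B² = (27/1540)/(28/495) = 243/784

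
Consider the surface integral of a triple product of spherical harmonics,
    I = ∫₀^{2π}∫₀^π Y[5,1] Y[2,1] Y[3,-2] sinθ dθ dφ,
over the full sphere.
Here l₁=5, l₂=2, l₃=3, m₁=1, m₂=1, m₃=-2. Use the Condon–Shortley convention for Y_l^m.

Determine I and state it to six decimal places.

Rules hold: Σm=0, L=10 even, 3≤3≤7.
N = 11·5·7 = 385
Δ = 4!·6!·0!/11! = 1/2310
Racah Σ t=2..2: t=2:+1/144 = 1/144
⇒ 3j(5 2 3; 0 0 0)² = 10/231, sgn -1
Racah Σ t=3..3: t=3:−1/720 = -1/720
⇒ 3j(5 2 3; 1 1 -2)² = 4/385, sgn +1
4πI² = N·(3j₀)²·(3jₘ)² = 40/231
I = -1·√(0.17316/4π) = -0.11738675

-0.117387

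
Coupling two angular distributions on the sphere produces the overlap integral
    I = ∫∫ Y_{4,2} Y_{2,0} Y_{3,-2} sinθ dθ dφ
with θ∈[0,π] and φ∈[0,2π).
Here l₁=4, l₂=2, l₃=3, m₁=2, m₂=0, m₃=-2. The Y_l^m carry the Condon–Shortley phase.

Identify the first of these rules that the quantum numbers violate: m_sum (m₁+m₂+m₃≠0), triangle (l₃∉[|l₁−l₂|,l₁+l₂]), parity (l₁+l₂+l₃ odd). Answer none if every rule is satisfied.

parity

azimuthal sum: 2 + 0 − 2 = 0  ✓
2 ≤ 3 ≤ 6 (triangle on l)  ✓
L = 4 + 2 + 3 = 9 (odd)  ✗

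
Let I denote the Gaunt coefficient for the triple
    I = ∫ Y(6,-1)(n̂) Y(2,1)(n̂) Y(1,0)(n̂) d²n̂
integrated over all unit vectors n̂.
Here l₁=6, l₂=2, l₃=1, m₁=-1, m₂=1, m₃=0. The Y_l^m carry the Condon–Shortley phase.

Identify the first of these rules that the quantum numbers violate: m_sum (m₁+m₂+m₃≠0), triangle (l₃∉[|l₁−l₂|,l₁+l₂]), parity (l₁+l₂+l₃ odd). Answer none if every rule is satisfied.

triangle

Σmᵢ = 0  ✓
l₃∈[|l₁−l₂|,l₁+l₂]=[4,8], have l₃=1  ✗
Σlᵢ = 9 ⇒ odd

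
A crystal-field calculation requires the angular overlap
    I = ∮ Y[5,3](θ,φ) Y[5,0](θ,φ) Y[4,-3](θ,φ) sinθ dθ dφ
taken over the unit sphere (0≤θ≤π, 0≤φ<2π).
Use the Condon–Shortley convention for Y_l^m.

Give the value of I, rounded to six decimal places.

0.130198

Rules hold: Σm=0, L=14 even, 0≤4≤10.
N = 11·11·9 = 1089
Δ = 6!·4!·4!/15! = 1/3153150
Racah Σ t=1..5: t=1:−1/69120 t=2:+1/1728 t=3:−1/576 t=4:+1/1728 t=5:−1/69120 = -7/11520
⇒ 3j(5 5 4; 0 0 0)² = 2/143, sgn -1
Racah Σ t=1..2: t=1:−1/17280 t=2:+1/6912 = 1/11520
⇒ 3j(5 5 4; 3 0 -3)² = 2/143, sgn -1
4πI² = N·(3j₀)²·(3jₘ)² = 36/169
I = +1·√(0.213018/4π) = 0.13019760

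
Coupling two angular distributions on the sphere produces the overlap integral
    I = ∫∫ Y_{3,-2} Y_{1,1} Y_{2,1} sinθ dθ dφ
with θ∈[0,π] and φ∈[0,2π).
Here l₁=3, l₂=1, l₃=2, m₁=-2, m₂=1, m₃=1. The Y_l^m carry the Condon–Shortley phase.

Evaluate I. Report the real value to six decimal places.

Rules hold: Σm=0, L=6 even, 2≤2≤4.
N = 7·3·5 = 105
Δ = 2!·4!·0!/7! = 1/105
Racah Σ t=1..1: t=1:−1/4 = -1/4
⇒ 3j(3 1 2; 0 0 0)² = 3/35, sgn -1
Racah Σ t=2..2: t=2:+1/12 = 1/12
⇒ 3j(3 1 2; -2 1 1)² = 2/21, sgn -1
4πI² = N·(3j₀)²·(3jₘ)² = 6/7
I = +1·√(0.857143/4π) = 0.26116903

0.261169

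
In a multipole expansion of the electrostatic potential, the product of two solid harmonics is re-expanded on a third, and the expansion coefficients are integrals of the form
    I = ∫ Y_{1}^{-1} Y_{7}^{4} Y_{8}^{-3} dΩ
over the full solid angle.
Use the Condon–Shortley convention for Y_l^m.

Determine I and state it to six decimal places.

m-sum 0 ✓  L=16 even ✓  6≤8≤8 ✓
Π(2lᵢ+1) = 3×15×17 = 765
triangle coeff Δ(1,7,8) = 1/2040
Σ_t [0,0]: t=0:+1/25401600 = 1/25401600
(3j)²=8/255 [(1 7 8; 0 0 0)], sign=+1
Σ_t [0,0]: t=0:+1/479001600 = 1/479001600
(3j)²=1/204 [(1 7 8; -1 4 -3)], sign=-1
⇒ 4πI² = 2/17
I = (-1)√(2/17/(4π)) = -0.09675772

-0.096758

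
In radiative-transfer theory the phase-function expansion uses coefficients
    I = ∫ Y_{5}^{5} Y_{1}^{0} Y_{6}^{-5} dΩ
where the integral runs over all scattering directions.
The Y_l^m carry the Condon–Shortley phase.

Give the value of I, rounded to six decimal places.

-0.135514

m-sum 0 ✓  L=12 even ✓  4≤6≤6 ✓
Π(2lᵢ+1) = 11×3×13 = 429
triangle coeff Δ(5,1,6) = 1/858
Σ_t [0,0]: t=0:+1/14400 = 1/14400
(3j)²=6/143 [(5 1 6; 0 0 0)], sign=+1
Σ_t [0,0]: t=0:+1/3628800 = 1/3628800
(3j)²=1/78 [(5 1 6; 5 0 -5)], sign=-1
⇒ 4πI² = 3/13
I = (-1)√(3/13/(4π)) = -0.13551395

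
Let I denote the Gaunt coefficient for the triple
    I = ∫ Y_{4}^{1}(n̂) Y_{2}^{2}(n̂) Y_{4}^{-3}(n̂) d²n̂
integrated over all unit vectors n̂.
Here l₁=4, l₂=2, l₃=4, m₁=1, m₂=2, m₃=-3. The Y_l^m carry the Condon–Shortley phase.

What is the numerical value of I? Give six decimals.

m-sum 0 ✓  L=10 even ✓  2≤4≤6 ✓
Π(2lᵢ+1) = 9×5×9 = 405
triangle coeff Δ(4,2,4) = 1/13860
Σ_t [0,2]: t=0:+1/192 t=1:−1/36 t=2:+1/192 = -5/288
(3j)²=20/693 [(4 2 4; 0 0 0)], sign=-1
Σ_t [2,2]: t=2:+1/480 = 1/480
(3j)²=3/110 [(4 2 4; 1 2 -3)], sign=-1
⇒ 4πI² = 270/847
I = (+1)√(270/847/(4π)) = 0.15927046

0.159270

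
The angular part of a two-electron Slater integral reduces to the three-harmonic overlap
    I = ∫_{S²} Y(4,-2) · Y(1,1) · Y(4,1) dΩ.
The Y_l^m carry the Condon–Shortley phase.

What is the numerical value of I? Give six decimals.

l₁+l₂+l₃=9 is odd: 3j(l;000)=0 ⇒ I=0

0.000000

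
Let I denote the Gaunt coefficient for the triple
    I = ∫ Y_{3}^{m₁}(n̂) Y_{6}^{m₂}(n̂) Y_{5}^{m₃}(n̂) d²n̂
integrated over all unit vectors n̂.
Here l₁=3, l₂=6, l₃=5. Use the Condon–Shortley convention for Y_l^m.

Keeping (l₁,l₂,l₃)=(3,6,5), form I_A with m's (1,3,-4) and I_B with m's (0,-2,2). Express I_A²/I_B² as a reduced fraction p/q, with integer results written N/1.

Shared (l₁,l₂,l₃)=(3,6,5): N and (l;000)² cancel in I_A²/I_B².
A: Δ = 4!·2!·8!/15! = 1/675675; Racah Σ t=1..2: t=1:−1/241920 t=2:+1/40320 = 1/48384; ⇒ 3j(3 6 5; 1 3 -4)² = 24/1001, sgn -1
B: Δ = 4!·2!·8!/15! = 1/675675; Racah Σ t=1..3: t=1:−1/8640 t=2:+1/5760 t=3:−1/60480 = 1/24192; ⇒ 3j(3 6 5; 0 -2 2)² = 8/3003, sgn -1
I_A²/I_B² = (24/1001)/(8/3003) = 9/1

9/1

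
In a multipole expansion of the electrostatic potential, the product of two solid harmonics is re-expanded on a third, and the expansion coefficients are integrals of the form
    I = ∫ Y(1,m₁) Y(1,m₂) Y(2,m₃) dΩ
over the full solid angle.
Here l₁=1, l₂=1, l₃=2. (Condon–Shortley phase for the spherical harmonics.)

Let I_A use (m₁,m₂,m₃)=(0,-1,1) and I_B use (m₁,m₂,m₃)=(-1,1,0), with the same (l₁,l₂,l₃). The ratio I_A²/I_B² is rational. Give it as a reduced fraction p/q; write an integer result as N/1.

3/1

Same 1,1,2: normalisation and zero-m 3j drop out of the ratio.
A: Δ: 0! 2! 2! / 5! → 1/30; sum: t=0:+1/2 = 1/2; 3j²(1 1 2; 0 -1 1) = Δ·Π!·Σ² = 1/10  (sign -1)
B: Δ: 0! 2! 2! / 5! → 1/30; sum: t=0:+1/4 = 1/4; 3j²(1 1 2; -1 1 0) = Δ·Π!·Σ² = 1/30  (sign +1)
I_A²/I_B² = (1/10)/(1/30) = 3/1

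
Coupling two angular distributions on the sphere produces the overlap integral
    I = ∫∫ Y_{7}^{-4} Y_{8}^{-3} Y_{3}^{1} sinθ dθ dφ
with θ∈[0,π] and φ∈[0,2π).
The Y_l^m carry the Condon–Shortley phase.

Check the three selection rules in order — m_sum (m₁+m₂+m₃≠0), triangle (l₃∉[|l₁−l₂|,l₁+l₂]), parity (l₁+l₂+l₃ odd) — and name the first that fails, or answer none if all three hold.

m_sum

Σmᵢ = -6  ✗
l₃∈[|l₁−l₂|,l₁+l₂]=[1,15], have l₃=3
Σlᵢ = 18 ⇒ even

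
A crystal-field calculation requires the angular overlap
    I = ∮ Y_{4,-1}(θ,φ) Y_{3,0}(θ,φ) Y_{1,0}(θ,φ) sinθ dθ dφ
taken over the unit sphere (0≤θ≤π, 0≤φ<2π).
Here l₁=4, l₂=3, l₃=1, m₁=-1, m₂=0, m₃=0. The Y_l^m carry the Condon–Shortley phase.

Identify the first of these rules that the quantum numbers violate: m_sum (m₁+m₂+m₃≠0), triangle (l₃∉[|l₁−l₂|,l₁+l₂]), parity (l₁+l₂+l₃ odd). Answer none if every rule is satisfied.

azimuthal sum: -1 + 0 + 0 = -1  ✗
1 ≤ 1 ≤ 7 (triangle on l)
L = 4 + 3 + 1 = 8 (even)

m_sum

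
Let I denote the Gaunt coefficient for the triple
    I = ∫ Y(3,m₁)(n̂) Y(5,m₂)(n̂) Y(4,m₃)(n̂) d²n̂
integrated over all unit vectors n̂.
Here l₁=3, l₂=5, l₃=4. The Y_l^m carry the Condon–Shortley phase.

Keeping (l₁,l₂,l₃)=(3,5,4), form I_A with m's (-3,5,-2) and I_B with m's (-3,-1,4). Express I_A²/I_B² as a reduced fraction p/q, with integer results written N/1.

15/2

l's match ⇒ only the (l;m) 3-j factors differ between A and B.
A: triangle coeff Δ(3,5,4) = 1/180180; Σ_t [4,4]: t=4:+1/34560 = 1/34560; (3j)²=5/286 [(3 5 4; -3 5 -2)], sign=+1
B: triangle coeff Δ(3,5,4) = 1/180180; Σ_t [4,4]: t=4:+1/34560 = 1/34560; (3j)²=1/429 [(3 5 4; -3 -1 4)], sign=+1
I_A²/I_B² = (5/286)/(1/429) = 15/2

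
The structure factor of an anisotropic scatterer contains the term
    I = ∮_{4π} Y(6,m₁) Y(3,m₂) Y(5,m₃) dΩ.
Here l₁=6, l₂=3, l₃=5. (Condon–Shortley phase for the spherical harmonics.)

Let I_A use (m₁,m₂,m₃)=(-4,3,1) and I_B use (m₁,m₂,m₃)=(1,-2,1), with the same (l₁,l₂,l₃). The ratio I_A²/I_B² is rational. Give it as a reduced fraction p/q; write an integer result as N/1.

l's match ⇒ only the (l;m) 3-j factors differ between A and B.
A: triangle coeff Δ(6,3,5) = 1/675675; Σ_t [4,4]: t=4:+1/69120 = 1/69120; (3j)²=4/143 [(6 3 5; -4 3 1)], sign=+1
B: triangle coeff Δ(6,3,5) = 1/675675; Σ_t [0,1]: t=0:+1/17280 t=1:−1/6912 = -1/11520; (3j)²=2/143 [(6 3 5; 1 -2 1)], sign=-1
I_A²/I_B² = (4/143)/(2/143) = 2/1

2/1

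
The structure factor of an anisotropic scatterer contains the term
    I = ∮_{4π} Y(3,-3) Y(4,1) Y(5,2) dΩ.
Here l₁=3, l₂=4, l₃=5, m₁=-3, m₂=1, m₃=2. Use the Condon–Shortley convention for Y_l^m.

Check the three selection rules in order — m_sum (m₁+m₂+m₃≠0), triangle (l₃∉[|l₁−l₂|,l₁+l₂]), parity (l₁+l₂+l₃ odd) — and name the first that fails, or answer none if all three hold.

azimuthal sum: -3 + 1 + 2 = 0  ✓
1 ≤ 5 ≤ 7 (triangle on l)  ✓
L = 3 + 4 + 5 = 12 (even)  ✓

none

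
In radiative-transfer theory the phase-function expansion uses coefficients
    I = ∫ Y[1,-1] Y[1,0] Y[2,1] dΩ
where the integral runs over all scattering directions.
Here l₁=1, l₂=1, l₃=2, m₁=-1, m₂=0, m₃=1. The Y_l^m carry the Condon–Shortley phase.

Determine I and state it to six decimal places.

Rules hold: Σm=0, L=4 even, 0≤2≤2.
N = 3·3·5 = 45
Δ = 0!·2!·2!/5! = 1/30
Racah Σ t=0..0: t=0:+1/1 = 1/1
⇒ 3j(1 1 2; 0 0 0)² = 2/15, sgn +1
Racah Σ t=0..0: t=0:+1/2 = 1/2
⇒ 3j(1 1 2; -1 0 1)² = 1/10, sgn -1
4πI² = N·(3j₀)²·(3jₘ)² = 3/5
I = -1·√(0.6/4π) = -0.21850969

-0.218510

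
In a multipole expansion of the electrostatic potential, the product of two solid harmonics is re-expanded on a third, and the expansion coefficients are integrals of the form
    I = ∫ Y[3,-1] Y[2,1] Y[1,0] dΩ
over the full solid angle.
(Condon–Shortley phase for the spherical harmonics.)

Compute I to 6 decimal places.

m-sum 0 ✓  L=6 even ✓  1≤1≤5 ✓
Π(2lᵢ+1) = 7×5×3 = 105
triangle coeff Δ(3,2,1) = 1/105
Σ_t [2,2]: t=2:+1/4 = 1/4
(3j)²=3/35 [(3 2 1; 0 0 0)], sign=-1
Σ_t [3,3]: t=3:−1/6 = -1/6
(3j)²=8/105 [(3 2 1; -1 1 0)], sign=+1
⇒ 4πI² = 24/35
I = (-1)√(24/35/(4π)) = -0.23359668

-0.233597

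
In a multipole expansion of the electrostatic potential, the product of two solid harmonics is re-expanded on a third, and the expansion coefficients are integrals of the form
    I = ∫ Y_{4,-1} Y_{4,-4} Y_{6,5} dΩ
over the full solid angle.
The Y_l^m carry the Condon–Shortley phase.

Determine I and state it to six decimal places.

0.200167

m-sum 0 ✓  L=14 even ✓  0≤6≤8 ✓
Π(2lᵢ+1) = 9×9×13 = 1053
triangle coeff Δ(4,4,6) = 1/1261260
Σ_t [0,2]: t=0:+1/4608 t=1:−1/1296 t=2:+1/4608 = -7/20736
(3j)²=20/1287 [(4 4 6; 0 0 0)], sign=-1
Σ_t [0,0]: t=0:+1/172800 = 1/172800
(3j)²=2/65 [(4 4 6; -1 -4 5)], sign=-1
⇒ 4πI² = 72/143
I = (+1)√(72/143/(4π)) = 0.20016738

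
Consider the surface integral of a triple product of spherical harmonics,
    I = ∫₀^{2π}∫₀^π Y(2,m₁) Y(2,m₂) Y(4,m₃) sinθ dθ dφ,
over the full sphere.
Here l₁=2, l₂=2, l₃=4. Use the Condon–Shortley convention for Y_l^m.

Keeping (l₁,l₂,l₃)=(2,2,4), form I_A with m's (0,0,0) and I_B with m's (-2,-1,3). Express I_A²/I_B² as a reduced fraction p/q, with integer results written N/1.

l's match ⇒ only the (l;m) 3-j factors differ between A and B.
A: triangle coeff Δ(2,2,4) = 1/630; Σ_t [0,0]: t=0:+1/16 = 1/16; (3j)²=2/35 [(2 2 4; 0 0 0)], sign=+1
B: triangle coeff Δ(2,2,4) = 1/630; Σ_t [0,0]: t=0:+1/144 = 1/144; (3j)²=1/18 [(2 2 4; -2 -1 3)], sign=-1
I_A²/I_B² = (2/35)/(1/18) = 36/35

36/35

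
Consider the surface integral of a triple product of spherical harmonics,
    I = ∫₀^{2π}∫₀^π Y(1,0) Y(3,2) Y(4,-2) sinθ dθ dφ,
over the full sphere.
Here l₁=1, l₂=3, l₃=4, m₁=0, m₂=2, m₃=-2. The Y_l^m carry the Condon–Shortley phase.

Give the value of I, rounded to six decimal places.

0.213244

m-sum 0 ✓  L=8 even ✓  2≤4≤4 ✓
Π(2lᵢ+1) = 3×7×9 = 189
triangle coeff Δ(1,3,4) = 1/252
Σ_t [0,0]: t=0:+1/36 = 1/36
(3j)²=4/63 [(1 3 4; 0 0 0)], sign=+1
Σ_t [0,0]: t=0:+1/120 = 1/120
(3j)²=1/21 [(1 3 4; 0 2 -2)], sign=+1
⇒ 4πI² = 4/7
I = (+1)√(4/7/(4π)) = 0.21324362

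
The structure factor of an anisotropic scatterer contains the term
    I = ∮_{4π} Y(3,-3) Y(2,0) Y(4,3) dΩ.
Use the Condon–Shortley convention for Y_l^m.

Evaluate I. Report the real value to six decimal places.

0.000000

l₁+l₂+l₃=9 is odd: 3j(l;000)=0 ⇒ I=0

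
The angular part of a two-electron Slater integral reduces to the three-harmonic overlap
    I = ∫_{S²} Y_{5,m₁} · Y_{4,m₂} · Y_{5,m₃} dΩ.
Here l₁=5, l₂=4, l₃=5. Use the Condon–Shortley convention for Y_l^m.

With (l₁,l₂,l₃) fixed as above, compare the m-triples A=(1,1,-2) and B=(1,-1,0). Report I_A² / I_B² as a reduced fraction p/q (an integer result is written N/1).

35/6

Shared (l₁,l₂,l₃)=(5,4,5): N and (l;000)² cancel in I_A²/I_B².
A: Δ = 4!·6!·4!/15! = 1/3153150; Racah Σ t=1..4: t=1:−1/5184 t=2:+1/1152 t=3:−1/2880 t=4:+1/103680 = 7/20736; ⇒ 3j(5 4 5; 1 1 -2)² = 35/2574, sgn -1
B: Δ = 4!·6!·4!/15! = 1/3153150; Racah Σ t=0..3: t=0:+1/6912 t=1:−1/864 t=2:+1/1152 t=3:−1/17280 = -7/34560; ⇒ 3j(5 4 5; 1 -1 0)² = 1/429, sgn +1
I_A²/I_B² = (35/2574)/(1/429) = 35/6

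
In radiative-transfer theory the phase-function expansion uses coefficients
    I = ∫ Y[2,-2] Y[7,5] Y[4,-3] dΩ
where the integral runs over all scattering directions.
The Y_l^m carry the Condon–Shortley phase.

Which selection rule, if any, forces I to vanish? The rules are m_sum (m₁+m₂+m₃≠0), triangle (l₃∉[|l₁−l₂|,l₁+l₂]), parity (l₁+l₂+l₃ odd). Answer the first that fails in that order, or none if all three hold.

Σmᵢ = 0  ✓
l₃∈[|l₁−l₂|,l₁+l₂]=[5,9], have l₃=4  ✗
Σlᵢ = 13 ⇒ odd

triangle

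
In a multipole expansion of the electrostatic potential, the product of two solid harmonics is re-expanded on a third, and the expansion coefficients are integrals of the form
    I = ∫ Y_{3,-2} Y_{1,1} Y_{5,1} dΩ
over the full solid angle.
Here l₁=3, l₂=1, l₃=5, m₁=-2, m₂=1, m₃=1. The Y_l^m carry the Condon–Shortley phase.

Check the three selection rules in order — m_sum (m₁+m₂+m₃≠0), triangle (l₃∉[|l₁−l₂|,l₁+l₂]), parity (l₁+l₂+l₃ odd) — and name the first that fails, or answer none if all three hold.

triangle

m₁+m₂+m₃ = -2 + 1 + 1 = 0  ✓
triangle: |3−1|=2 ≤ l₃=5 ≤ 3+1=4  ✗
parity: l₁+l₂+l₃ = 9 is odd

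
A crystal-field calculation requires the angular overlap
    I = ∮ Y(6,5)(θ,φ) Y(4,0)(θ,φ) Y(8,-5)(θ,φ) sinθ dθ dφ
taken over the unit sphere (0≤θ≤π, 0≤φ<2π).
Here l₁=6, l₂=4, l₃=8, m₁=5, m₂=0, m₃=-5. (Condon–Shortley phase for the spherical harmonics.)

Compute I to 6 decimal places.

m-sum 0 ✓  L=18 even ✓  2≤8≤10 ✓
Π(2lᵢ+1) = 13×9×17 = 1989
triangle coeff Δ(6,4,8) = 1/23279256
Σ_t [0,2]: t=0:+1/1658880 t=1:−1/518400 t=2:+1/1658880 = -1/1382400
(3j)²=504/46189 [(6 4 8; 0 0 0)], sign=-1
Σ_t [0,1]: t=0:+1/34836480 t=1:−1/130636800 = 11/522547200
(3j)²=1331/81396 [(6 4 8; 5 0 -5)], sign=-1
⇒ 4πI² = 2178/6137
I = (+1)√(2178/6137/(4π)) = 0.16805287

0.168053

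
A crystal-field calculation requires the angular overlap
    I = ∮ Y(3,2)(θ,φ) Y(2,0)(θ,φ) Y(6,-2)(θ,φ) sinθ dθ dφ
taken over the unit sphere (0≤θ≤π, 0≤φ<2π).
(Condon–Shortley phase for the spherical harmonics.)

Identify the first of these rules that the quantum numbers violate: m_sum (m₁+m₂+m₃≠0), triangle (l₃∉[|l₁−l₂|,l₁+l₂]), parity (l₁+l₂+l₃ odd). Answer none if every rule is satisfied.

azimuthal sum: 2 + 0 − 2 = 0  ✓
1 ≤ 6 ≤ 5 (triangle on l)  ✗
L = 3 + 2 + 6 = 11 (odd)

triangle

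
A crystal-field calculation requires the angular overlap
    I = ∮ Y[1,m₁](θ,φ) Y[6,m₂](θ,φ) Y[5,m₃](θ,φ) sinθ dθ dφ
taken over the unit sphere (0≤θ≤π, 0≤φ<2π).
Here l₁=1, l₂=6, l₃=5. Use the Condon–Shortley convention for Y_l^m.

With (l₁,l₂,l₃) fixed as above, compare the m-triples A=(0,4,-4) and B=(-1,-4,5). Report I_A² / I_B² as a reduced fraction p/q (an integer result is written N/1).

20/1

l's match ⇒ only the (l;m) 3-j factors differ between A and B.
A: triangle coeff Δ(1,6,5) = 1/858; Σ_t [1,1]: t=1:−1/362880 = -1/362880; (3j)²=10/429 [(1 6 5; 0 4 -4)], sign=+1
B: triangle coeff Δ(1,6,5) = 1/858; Σ_t [2,2]: t=2:+1/7257600 = 1/7257600; (3j)²=1/858 [(1 6 5; -1 -4 5)], sign=+1
I_A²/I_B² = (10/429)/(1/858) = 20/1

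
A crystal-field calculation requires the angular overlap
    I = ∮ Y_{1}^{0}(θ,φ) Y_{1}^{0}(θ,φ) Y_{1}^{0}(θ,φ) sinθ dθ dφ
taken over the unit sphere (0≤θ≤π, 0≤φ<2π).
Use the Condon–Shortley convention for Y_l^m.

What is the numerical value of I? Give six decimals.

l₁+l₂+l₃=3 is odd: 3j(l;000)=0 ⇒ I=0

0.000000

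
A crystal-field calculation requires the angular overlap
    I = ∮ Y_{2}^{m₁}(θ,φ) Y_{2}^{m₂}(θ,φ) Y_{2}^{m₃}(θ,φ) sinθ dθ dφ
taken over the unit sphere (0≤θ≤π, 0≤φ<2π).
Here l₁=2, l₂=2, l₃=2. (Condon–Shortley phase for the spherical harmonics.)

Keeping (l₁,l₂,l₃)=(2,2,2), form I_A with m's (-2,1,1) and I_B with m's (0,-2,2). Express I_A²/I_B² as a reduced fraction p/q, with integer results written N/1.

l's match ⇒ only the (l;m) 3-j factors differ between A and B.
A: triangle coeff Δ(2,2,2) = 1/630; Σ_t [2,2]: t=2:+1/4 = 1/4; (3j)²=3/35 [(2 2 2; -2 1 1)], sign=-1
B: triangle coeff Δ(2,2,2) = 1/630; Σ_t [0,0]: t=0:+1/8 = 1/8; (3j)²=2/35 [(2 2 2; 0 -2 2)], sign=+1
I_A²/I_B² = (3/35)/(2/35) = 3/2

3/2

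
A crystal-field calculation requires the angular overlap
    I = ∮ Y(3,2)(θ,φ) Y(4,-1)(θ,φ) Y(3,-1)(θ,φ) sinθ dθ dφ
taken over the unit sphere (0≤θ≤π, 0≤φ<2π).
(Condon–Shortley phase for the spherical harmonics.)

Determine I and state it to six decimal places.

Checks pass: Σm=0; 10 even; l₃=3∈[1,7].
(2·3+1)(2·4+1)(2·3+1) = 441
Δ: 4! 2! 4! / 11! → 1/34650
sum: t=1:−1/72 t=2:+1/16 t=3:−1/72 = 5/144
3j²(3 4 3; 0 0 0) = Δ·Π!·Σ² = 2/77  (sign -1)
sum: t=0:+1/144 t=1:−1/48 = -1/72
3j²(3 4 3; 2 -1 -1) = Δ·Π!·Σ² = 16/693  (sign -1)
combine: 4πI² = 441·2/77·16/693 = 32/121
take √, sign +1: I = 0.14506992

0.145070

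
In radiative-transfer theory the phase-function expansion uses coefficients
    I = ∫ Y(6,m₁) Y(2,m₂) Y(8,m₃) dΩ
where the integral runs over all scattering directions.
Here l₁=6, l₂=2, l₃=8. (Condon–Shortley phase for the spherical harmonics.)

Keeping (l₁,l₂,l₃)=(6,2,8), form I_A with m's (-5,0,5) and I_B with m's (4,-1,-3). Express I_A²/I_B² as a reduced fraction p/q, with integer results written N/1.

117/55

l's match ⇒ only the (l;m) 3-j factors differ between A and B.
A: triangle coeff Δ(6,2,8) = 1/30940; Σ_t [0,0]: t=0:+1/159667200 = 1/159667200; (3j)²=9/1190 [(6 2 8; -5 0 5)], sign=-1
B: triangle coeff Δ(6,2,8) = 1/30940; Σ_t [0,0]: t=0:+1/43545600 = 1/43545600; (3j)²=11/3094 [(6 2 8; 4 -1 -3)], sign=-1
I_A²/I_B² = (9/1190)/(11/3094) = 117/55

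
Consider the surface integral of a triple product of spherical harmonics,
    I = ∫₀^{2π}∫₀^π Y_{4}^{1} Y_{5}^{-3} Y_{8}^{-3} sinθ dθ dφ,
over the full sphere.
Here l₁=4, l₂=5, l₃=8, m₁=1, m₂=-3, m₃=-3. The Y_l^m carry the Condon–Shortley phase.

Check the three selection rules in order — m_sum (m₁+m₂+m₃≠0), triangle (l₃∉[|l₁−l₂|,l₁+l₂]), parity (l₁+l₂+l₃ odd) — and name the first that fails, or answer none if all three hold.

m₁+m₂+m₃ = 1 − 3 − 3 = -5  ✗
triangle: |4−5|=1 ≤ l₃=8 ≤ 4+5=9
parity: l₁+l₂+l₃ = 17 is odd

m_sum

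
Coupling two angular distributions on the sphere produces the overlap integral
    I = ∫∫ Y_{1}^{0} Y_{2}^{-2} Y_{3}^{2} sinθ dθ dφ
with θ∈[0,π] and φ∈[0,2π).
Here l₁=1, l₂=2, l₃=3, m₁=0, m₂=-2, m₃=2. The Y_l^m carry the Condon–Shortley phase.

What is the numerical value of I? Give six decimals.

0.184674

Checks pass: Σm=0; 6 even; l₃=3∈[1,3].
(2·1+1)(2·2+1)(2·3+1) = 105
Δ: 0! 2! 4! / 7! → 1/105
sum: t=0:+1/4 = 1/4
3j²(1 2 3; 0 0 0) = Δ·Π!·Σ² = 3/35  (sign -1)
sum: t=0:+1/24 = 1/24
3j²(1 2 3; 0 -2 2) = Δ·Π!·Σ² = 1/21  (sign -1)
combine: 4πI² = 105·3/35·1/21 = 3/7
take √, sign +1: I = 0.18467439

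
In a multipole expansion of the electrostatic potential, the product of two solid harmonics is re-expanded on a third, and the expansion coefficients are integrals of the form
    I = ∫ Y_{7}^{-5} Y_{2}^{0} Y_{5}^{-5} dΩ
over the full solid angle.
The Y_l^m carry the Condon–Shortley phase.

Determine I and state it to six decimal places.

0.000000

m-sum = -5 + 0 − 5 = -10 ≠ 0 ⇒ I = 0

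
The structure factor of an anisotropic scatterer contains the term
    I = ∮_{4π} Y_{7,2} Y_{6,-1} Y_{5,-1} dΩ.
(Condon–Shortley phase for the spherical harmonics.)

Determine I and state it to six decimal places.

0.118315

Checks pass: Σm=0; 18 even; l₃=5∈[1,13].
(2·7+1)(2·6+1)(2·5+1) = 2145
Δ: 8! 6! 4! / 19! → 1/174594420
sum: t=2:+1/4147200 t=3:−1/207360 t=4:+1/82944 t=5:−1/207360 t=6:+1/4147200 = 1/345600
3j²(7 6 5; 0 0 0) = Δ·Π!·Σ² = 420/46189  (sign -1)
sum: t=1:−1/5806080 t=2:+1/311040 t=3:−1/138240 t=4:+1/414720 t=5:−1/12441600 = -1/537600
3j²(7 6 5; 2 -1 -1) = Δ·Π!·Σ² = 2916/323323  (sign -1)
combine: 4πI² = 2145·420/46189·2916/323323 = 2624400/14919047
take √, sign +1: I = 0.11831493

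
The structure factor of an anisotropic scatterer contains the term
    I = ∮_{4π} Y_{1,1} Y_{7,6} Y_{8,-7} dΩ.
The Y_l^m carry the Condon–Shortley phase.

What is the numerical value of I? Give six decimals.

m-sum 0 ✓  L=16 even ✓  6≤8≤8 ✓
Π(2lᵢ+1) = 3×15×17 = 765
triangle coeff Δ(1,7,8) = 1/2040
Σ_t [0,0]: t=0:+1/25401600 = 1/25401600
(3j)²=8/255 [(1 7 8; 0 0 0)], sign=+1
Σ_t [0,0]: t=0:+1/12454041600 = 1/12454041600
(3j)²=7/136 [(1 7 8; 1 6 -7)], sign=-1
⇒ 4πI² = 21/17
I = (-1)√(21/17/(4π)) = -0.31353083

-0.313531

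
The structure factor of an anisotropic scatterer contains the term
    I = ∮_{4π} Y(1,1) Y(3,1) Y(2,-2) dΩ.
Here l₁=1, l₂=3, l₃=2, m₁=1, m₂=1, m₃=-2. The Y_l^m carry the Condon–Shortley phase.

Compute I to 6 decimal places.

-0.082589

Checks pass: Σm=0; 6 even; l₃=2∈[2,4].
(2·1+1)(2·3+1)(2·2+1) = 105
Δ: 2! 0! 4! / 7! → 1/105
sum: t=1:−1/4 = -1/4
3j²(1 3 2; 0 0 0) = Δ·Π!·Σ² = 3/35  (sign -1)
sum: t=0:+1/48 = 1/48
3j²(1 3 2; 1 1 -2) = Δ·Π!·Σ² = 1/105  (sign +1)
combine: 4πI² = 105·3/35·1/105 = 3/35
take √, sign -1: I = -0.08258890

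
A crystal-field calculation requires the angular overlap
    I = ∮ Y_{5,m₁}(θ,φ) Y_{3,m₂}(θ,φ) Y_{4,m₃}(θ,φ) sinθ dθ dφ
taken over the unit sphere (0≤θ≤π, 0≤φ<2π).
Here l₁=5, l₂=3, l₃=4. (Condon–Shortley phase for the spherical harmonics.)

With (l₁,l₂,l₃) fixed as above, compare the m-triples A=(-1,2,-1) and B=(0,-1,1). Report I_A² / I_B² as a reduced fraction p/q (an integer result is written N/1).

625/3

Same 5,3,4: normalisation and zero-m 3j drop out of the ratio.
A: Δ: 4! 6! 2! / 13! → 1/180180; sum: t=3:−1/432 t=4:+1/1152 = -5/3456; 3j²(5 3 4; -1 2 -1) = Δ·Π!·Σ² = 625/36036  (sign +1)
B: Δ: 4! 6! 2! / 13! → 1/180180; sum: t=0:+1/5760 t=1:−1/288 t=2:+1/288 = 1/5760; 3j²(5 3 4; 0 -1 1) = Δ·Π!·Σ² = 1/12012  (sign -1)
I_A²/I_B² = (625/36036)/(1/12012) = 625/3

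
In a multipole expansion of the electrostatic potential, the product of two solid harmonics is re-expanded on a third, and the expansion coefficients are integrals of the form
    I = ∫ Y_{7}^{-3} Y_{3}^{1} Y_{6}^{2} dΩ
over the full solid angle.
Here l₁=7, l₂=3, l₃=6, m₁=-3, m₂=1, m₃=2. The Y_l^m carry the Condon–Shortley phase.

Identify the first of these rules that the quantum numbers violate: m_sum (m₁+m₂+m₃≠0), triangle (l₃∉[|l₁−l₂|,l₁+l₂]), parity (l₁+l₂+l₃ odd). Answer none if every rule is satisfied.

none

azimuthal sum: -3 + 1 + 2 = 0  ✓
4 ≤ 6 ≤ 10 (triangle on l)  ✓
L = 7 + 3 + 6 = 16 (even)  ✓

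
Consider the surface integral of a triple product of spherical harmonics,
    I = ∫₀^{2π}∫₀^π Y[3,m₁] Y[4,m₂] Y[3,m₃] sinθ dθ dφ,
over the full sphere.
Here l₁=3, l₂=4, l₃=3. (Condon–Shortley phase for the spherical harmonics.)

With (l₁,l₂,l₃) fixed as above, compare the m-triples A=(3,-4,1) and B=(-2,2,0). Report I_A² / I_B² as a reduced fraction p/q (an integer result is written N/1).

14/1

Shared (l₁,l₂,l₃)=(3,4,3): N and (l;000)² cancel in I_A²/I_B².
A: Δ = 4!·2!·4!/11! = 1/34650; Racah Σ t=0..0: t=0:+1/1152 = 1/1152; ⇒ 3j(3 4 3; 3 -4 1)² = 1/33, sgn +1
B: Δ = 4!·2!·4!/11! = 1/34650; Racah Σ t=3..4: t=3:−1/72 t=4:+1/96 = -1/288; ⇒ 3j(3 4 3; -2 2 0)² = 1/462, sgn +1
I_A²/I_B² = (1/33)/(1/462) = 14/1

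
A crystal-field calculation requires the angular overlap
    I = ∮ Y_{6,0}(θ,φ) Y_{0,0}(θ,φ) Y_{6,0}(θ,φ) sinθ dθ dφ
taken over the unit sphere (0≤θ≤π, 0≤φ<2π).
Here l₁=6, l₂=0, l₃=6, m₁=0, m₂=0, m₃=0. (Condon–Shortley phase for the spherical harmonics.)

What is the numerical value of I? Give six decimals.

0.282095

Checks pass: Σm=0; 12 even; l₃=6∈[6,6].
(2·6+1)(2·0+1)(2·6+1) = 169
Δ: 0! 12! 0! / 13! → 1/13
sum: t=0:+1/518400 = 1/518400
3j²(6 0 6; 0 0 0) = Δ·Π!·Σ² = 1/13  (sign +1)
(m-triple is (0,0,0) — same symbol as above.)
combine: 4πI² = 169·1/13·1/13 = 1/1
take √, sign +1: I = 0.28209479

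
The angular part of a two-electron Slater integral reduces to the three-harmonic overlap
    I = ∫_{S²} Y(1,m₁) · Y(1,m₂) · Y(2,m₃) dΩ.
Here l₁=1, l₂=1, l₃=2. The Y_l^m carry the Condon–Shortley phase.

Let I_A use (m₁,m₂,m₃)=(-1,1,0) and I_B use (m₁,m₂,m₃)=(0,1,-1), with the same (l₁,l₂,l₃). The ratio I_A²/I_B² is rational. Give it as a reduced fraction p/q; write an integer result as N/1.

Shared (l₁,l₂,l₃)=(1,1,2): N and (l;000)² cancel in I_A²/I_B².
A: Δ = 0!·2!·2!/5! = 1/30; Racah Σ t=0..0: t=0:+1/4 = 1/4; ⇒ 3j(1 1 2; -1 1 0)² = 1/30, sgn +1
B: Δ = 0!·2!·2!/5! = 1/30; Racah Σ t=0..0: t=0:+1/2 = 1/2; ⇒ 3j(1 1 2; 0 1 -1)² = 1/10, sgn -1
I_A²/I_B² = (1/30)/(1/10) = 1/3

1/3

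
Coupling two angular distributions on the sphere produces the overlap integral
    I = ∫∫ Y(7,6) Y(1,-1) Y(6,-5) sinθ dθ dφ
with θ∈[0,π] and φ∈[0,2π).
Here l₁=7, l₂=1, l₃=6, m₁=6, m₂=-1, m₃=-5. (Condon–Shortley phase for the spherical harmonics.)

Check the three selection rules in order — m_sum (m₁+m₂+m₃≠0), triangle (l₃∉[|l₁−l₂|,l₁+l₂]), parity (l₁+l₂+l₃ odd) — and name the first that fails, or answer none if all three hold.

none

azimuthal sum: 6 − 1 − 5 = 0  ✓
6 ≤ 6 ≤ 8 (triangle on l)  ✓
L = 7 + 1 + 6 = 14 (even)  ✓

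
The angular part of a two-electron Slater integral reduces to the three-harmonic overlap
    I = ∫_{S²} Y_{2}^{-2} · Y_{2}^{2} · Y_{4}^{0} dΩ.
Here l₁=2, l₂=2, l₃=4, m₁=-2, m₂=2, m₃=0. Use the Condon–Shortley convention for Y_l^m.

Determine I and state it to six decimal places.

0.040299

Rules hold: Σm=0, L=8 even, 0≤4≤4.
N = 5·5·9 = 225
Δ = 0!·4!·4!/9! = 1/630
Racah Σ t=0..0: t=0:+1/16 = 1/16
⇒ 3j(2 2 4; 0 0 0)² = 2/35, sgn +1
Racah Σ t=0..0: t=0:+1/576 = 1/576
⇒ 3j(2 2 4; -2 2 0)² = 1/630, sgn +1
4πI² = N·(3j₀)²·(3jₘ)² = 1/49
I = +1·√(0.0204082/4π) = 0.04029926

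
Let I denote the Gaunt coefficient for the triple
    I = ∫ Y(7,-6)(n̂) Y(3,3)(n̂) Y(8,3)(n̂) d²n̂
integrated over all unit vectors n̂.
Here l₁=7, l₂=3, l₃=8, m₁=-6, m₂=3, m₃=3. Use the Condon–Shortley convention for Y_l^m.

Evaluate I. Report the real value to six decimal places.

0.043419

m-sum 0 ✓  L=18 even ✓  4≤8≤10 ✓
Π(2lᵢ+1) = 15×7×17 = 1785
triangle coeff Δ(7,3,8) = 1/5290740
Σ_t [0,2]: t=0:+1/7257600 t=1:−1/2073600 t=2:+1/7257600 = -1/4838400
(3j)²=252/20995 [(7 3 8; 0 0 0)], sign=-1
Σ_t [2,2]: t=2:+1/1916006400 = 1/1916006400
(3j)²=5/4522 [(7 3 8; -6 3 3)], sign=-1
⇒ 4πI² = 1890/79781
I = (+1)√(1890/79781/(4π)) = 0.04341864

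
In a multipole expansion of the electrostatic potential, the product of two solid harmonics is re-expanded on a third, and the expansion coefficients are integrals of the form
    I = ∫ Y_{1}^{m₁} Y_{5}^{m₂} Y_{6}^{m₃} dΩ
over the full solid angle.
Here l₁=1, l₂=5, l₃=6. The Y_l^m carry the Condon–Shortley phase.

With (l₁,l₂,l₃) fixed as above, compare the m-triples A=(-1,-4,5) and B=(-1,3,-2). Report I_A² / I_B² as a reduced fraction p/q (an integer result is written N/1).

Same 1,5,6: normalisation and zero-m 3j drop out of the ratio.
A: Δ: 0! 2! 10! / 13! → 1/858; sum: t=0:+1/725760 = 1/725760; 3j²(1 5 6; -1 -4 5) = Δ·Π!·Σ² = 5/78  (sign -1)
B: Δ: 0! 2! 10! / 13! → 1/858; sum: t=0:+1/161280 = 1/161280; 3j²(1 5 6; -1 3 -2) = Δ·Π!·Σ² = 1/143  (sign +1)
I_A²/I_B² = (5/78)/(1/143) = 55/6

55/6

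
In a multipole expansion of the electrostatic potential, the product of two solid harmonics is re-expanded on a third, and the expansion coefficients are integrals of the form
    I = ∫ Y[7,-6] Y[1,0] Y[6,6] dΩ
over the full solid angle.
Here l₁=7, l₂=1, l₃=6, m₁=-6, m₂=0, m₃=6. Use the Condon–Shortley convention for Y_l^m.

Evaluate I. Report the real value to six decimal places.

Rules hold: Σm=0, L=14 even, 6≤6≤8.
N = 15·3·13 = 585
Δ = 2!·12!·0!/15! = 1/1365
Racah Σ t=1..1: t=1:−1/518400 = -1/518400
⇒ 3j(7 1 6; 0 0 0)² = 7/195, sgn -1
Racah Σ t=1..1: t=1:−1/479001600 = -1/479001600
⇒ 3j(7 1 6; -6 0 6)² = 1/105, sgn -1
4πI² = N·(3j₀)²·(3jₘ)² = 1/5
I = +1·√(0.2/4π) = 0.12615663

0.126157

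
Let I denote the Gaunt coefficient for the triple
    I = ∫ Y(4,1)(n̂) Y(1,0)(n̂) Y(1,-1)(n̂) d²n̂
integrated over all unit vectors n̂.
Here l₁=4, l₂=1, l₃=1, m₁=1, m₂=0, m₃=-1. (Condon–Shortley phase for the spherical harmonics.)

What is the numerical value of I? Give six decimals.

l₃=1 ∉ [3,5] — triangle fails ⇒ I = 0

0.000000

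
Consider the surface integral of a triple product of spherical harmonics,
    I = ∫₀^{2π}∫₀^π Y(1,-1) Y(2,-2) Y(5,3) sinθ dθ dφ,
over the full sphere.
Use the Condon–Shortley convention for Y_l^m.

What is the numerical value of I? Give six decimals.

0.000000

triangle: need 1≤l₃≤3, have 5; I=0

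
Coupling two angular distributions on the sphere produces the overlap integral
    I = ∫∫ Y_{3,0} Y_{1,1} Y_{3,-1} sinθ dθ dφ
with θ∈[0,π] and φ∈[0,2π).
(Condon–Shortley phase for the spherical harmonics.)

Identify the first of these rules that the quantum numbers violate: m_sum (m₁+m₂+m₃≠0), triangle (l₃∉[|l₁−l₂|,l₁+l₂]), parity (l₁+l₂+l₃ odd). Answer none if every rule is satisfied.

m₁+m₂+m₃ = 0 + 1 − 1 = 0  ✓
triangle: |3−1|=2 ≤ l₃=3 ≤ 3+1=4  ✓
parity: l₁+l₂+l₃ = 7 is odd  ✗

parity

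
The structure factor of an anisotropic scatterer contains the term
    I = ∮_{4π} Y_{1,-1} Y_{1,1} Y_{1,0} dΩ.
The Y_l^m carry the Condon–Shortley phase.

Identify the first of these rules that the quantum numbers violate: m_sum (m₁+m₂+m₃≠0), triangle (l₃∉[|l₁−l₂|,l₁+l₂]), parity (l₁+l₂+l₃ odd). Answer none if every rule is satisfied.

m₁+m₂+m₃ = -1 + 1 + 0 = 0  ✓
triangle: |1−1|=0 ≤ l₃=1 ≤ 1+1=2  ✓
parity: l₁+l₂+l₃ = 3 is odd  ✗

parity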